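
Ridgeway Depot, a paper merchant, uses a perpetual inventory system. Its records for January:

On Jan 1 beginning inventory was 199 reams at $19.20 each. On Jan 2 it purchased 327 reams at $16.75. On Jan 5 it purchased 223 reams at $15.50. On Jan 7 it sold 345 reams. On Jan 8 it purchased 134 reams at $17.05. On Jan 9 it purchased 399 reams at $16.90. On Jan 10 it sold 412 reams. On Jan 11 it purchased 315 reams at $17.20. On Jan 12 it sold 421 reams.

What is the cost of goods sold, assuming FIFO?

Jan 7, 345 sold [FIFO — oldest first]: 199 @ $19.20 + 146 @ $16.75 = $6,266.30
Jan 10, 412 sold [FIFO — oldest first]: 181 @ $16.75 + 223 @ $15.50 + 8 @ $17.05 = $6,624.65
Jan 12, 421 sold [FIFO — oldest first]: 126 @ $17.05 + 295 @ $16.90 = $7,133.80
Total COGS = $6,266.30 + $6,624.65 + $7,133.80 = $20,024.75
Ending inventory: 104 @ $16.90 + 315 @ $17.20 = $7,175.60

COGS = $20,024.75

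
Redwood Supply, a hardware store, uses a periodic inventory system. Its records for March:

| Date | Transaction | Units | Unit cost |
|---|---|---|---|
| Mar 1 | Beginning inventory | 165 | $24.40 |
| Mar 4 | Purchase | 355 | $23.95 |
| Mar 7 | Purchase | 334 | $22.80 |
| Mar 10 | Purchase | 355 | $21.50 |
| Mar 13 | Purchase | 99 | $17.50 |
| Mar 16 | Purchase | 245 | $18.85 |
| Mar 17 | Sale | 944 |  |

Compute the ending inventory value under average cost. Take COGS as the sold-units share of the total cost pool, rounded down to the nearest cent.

Ending inventory = $13,382.59

Mar 17, sell 944: 944/1553 × $34,126.70 → $20,744.11
Ending inventory (cost pool remaining) = $13,382.59
Check: goods available $34,126.70 = COGS $20,744.11 + ending $13,382.59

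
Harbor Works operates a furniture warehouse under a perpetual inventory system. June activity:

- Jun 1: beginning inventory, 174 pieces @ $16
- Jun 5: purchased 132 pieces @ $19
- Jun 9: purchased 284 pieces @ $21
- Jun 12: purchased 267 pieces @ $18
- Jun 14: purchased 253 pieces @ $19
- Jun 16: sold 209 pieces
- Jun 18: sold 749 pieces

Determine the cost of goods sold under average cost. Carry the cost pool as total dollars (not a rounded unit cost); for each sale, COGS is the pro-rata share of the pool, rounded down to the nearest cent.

COGS = $18,011.26

After Jun 1: 174 on hand, pool $2,784.00 (≈ $16.0000 each)
After Jun 5: 306 on hand, pool $5,292.00 (≈ $17.2941 each)
After Jun 9: 590 on hand, pool $11,256.00 (≈ $19.0780 each)
After Jun 12: 857 on hand, pool $16,062.00 (≈ $18.7421 each)
After Jun 14: 1110 on hand, pool $20,869.00 (≈ $18.8009 each)
Jun 16, sell 209: 209/1110 × $20,869.00 → $3,929.38
Jun 18, sell 749: 749/901 × $16,939.62 → $14,081.88
Total COGS = $3,929.38 + $14,081.88 = $18,011.26
Ending inventory (cost pool remaining) = $2,857.74
Check: goods available $20,869.00 = COGS $18,011.26 + ending $2,857.74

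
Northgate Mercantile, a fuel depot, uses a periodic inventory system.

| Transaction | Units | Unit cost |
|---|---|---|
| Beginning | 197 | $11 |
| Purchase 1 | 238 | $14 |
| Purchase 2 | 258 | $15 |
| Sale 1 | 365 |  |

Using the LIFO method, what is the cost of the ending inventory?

Sale 1 (365) [LIFO — newest first]: 258 @ $15 + 107 @ $14 = $5,368
Ending inventory: 197 @ $11 + 131 @ $14 = $4,001
Check: goods available $9,369 = COGS $5,368 + ending $4,001

Ending inventory = $4,001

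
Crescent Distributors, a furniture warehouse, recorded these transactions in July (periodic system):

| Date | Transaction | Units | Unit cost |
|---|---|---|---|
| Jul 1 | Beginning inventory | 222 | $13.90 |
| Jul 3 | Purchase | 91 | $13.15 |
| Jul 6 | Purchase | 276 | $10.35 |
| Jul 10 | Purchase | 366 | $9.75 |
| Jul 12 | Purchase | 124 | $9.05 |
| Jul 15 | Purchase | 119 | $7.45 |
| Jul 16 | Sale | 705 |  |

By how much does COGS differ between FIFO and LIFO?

$1,699.20

FIFO COGS: 222 @ $13.90 + 91 @ $13.15 + 276 @ $10.35 + 116 @ $9.75 = $8,270.05
LIFO COGS: 119 @ $7.45 + 124 @ $9.05 + 366 @ $9.75 + 96 @ $10.35 = $6,570.85
Difference = |$8,270.05 − $6,570.85| = $1,699.20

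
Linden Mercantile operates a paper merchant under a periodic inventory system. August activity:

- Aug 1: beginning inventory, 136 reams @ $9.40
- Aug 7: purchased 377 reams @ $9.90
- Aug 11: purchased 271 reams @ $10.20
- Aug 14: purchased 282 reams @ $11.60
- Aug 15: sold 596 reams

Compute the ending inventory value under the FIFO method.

Aug 15, 596 sold [FIFO — oldest first]: 136 @ $9.40 + 377 @ $9.90 + 83 @ $10.20 = $5,857.30
Ending inventory: 188 @ $10.20 + 282 @ $11.60 = $5,188.80

Ending inventory = $5,188.80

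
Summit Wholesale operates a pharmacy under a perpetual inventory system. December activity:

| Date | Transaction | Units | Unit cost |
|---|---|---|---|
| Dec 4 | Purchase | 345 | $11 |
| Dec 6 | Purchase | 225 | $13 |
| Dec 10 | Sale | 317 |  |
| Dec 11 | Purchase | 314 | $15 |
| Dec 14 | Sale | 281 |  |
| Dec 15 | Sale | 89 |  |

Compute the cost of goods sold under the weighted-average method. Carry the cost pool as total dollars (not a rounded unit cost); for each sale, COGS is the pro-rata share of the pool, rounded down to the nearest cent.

COGS = $8,757.21

After Dec 4: 345 on hand, pool $3,795.00 (≈ $11.0000 each)
After Dec 6: 570 on hand, pool $6,720.00 (≈ $11.7895 each)
Dec 10, sell 317: 317/570 × $6,720.00 → $3,737.26
After Dec 11: 567 on hand, pool $7,692.74 (≈ $13.5674 each)
Dec 14, sell 281: 281/567 × $7,692.74 → $3,812.45
Dec 15, sell 89: 89/286 × $3,880.29 → $1,207.50
Total COGS = $3,737.26 + $3,812.45 + $1,207.50 = $8,757.21
Ending inventory (cost pool remaining) = $2,672.79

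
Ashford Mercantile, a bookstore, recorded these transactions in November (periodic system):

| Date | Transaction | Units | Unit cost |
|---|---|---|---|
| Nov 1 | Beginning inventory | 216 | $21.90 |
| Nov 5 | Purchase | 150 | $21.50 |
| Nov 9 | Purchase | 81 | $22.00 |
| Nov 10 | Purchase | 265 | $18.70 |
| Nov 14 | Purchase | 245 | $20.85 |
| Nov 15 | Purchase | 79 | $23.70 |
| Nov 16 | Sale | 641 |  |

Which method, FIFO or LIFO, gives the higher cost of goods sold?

FIFO

FIFO COGS: 216 @ $21.90 + 150 @ $21.50 + 81 @ $22.00 + 194 @ $18.70 = $13,365.20
LIFO COGS: 79 @ $23.70 + 245 @ $20.85 + 265 @ $18.70 + 52 @ $22.00 = $13,080.05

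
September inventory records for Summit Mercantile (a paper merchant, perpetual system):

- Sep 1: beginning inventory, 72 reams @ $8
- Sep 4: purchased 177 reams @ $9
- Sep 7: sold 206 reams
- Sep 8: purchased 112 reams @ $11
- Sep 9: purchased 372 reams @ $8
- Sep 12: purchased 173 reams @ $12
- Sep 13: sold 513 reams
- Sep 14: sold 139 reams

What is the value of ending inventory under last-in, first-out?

Sep 7, 206 sold [LIFO — newest first]: 177 @ $9 + 29 @ $8 = $1,825
Sep 13, 513 sold [LIFO — newest first]: 173 @ $12 + 340 @ $8 = $4,796
Sep 14, 139 sold [LIFO — newest first]: 32 @ $8 + 107 @ $11 = $1,433
Total COGS = $1,825 + $4,796 + $1,433 = $8,054
Ending inventory: 43 @ $8 + 5 @ $11 = $399
Check: goods available $8,453 = COGS $8,054 + ending $399

Ending inventory = $399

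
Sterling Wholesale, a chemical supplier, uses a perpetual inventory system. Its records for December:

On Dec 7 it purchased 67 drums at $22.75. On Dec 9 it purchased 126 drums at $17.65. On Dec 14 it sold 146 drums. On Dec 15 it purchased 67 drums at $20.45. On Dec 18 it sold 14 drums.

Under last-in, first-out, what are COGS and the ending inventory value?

Dec 14, 146 sold [LIFO — newest first]: 126 @ $17.65 + 20 @ $22.75 = $2,678.90
Dec 18, 14 sold [LIFO — newest first]: 14 @ $20.45 = $286.30
Total COGS = $2,678.90 + $286.30 = $2,965.20
Ending inventory: 47 @ $22.75 + 53 @ $20.45 = $2,153.10
Check: goods available $5,118.30 = COGS $2,965.20 + ending $2,153.10

COGS = $2,965.20; ending inventory = $2,153.10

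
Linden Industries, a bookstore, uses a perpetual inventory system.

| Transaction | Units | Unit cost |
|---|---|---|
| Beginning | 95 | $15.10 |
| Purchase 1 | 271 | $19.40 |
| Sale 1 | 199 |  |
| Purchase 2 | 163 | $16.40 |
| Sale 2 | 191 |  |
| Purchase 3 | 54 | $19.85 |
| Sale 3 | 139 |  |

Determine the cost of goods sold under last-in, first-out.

Sale 1 (199) [LIFO — newest first]: 199 @ $19.40 = $3,860.60
Sale 2 (191) [LIFO — newest first]: 163 @ $16.40 + 28 @ $19.40 = $3,216.40
Sale 3 (139) [LIFO — newest first]: 54 @ $19.85 + 44 @ $19.40 + 41 @ $15.10 = $2,544.60
Total COGS = $3,860.60 + $3,216.40 + $2,544.60 = $9,621.60
Ending inventory: 54 @ $15.10 = $815.40

COGS = $9,621.60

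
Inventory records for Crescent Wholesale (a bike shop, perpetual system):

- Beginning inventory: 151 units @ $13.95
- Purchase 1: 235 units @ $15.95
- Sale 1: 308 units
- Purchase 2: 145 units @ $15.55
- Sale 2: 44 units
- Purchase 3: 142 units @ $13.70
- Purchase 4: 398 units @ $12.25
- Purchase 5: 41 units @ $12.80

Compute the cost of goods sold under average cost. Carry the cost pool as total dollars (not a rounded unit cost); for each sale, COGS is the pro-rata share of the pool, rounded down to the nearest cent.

After Beginning: 151 on hand, pool $2,106.45 (≈ $13.9500 each)
After Purchase 1: 386 on hand, pool $5,854.70 (≈ $15.1676 each)
Sale 1, sell 308: 308/386 × $5,854.70 → $4,671.62
After Purchase 2: 223 on hand, pool $3,437.83 (≈ $15.4163 each)
Sale 2, sell 44: 44/223 × $3,437.83 → $678.31
After Purchase 3: 321 on hand, pool $4,704.92 (≈ $14.6571 each)
After Purchase 4: 719 on hand, pool $9,580.42 (≈ $13.3246 each)
After Purchase 5: 760 on hand, pool $10,105.22 (≈ $13.2963 each)
Total COGS = $4,671.62 + $678.31 = $5,349.93
Ending inventory (cost pool remaining) = $10,105.22

COGS = $5,349.93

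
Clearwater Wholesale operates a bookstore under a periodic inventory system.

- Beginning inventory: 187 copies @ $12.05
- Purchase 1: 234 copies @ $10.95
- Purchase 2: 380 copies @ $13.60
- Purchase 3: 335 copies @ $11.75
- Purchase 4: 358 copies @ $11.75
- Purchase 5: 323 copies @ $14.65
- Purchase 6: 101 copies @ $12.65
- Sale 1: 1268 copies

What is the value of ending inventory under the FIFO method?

Ending inventory = $8,665.10

Sale 1 (1268) [FIFO — oldest first]: 187 @ $12.05 + 234 @ $10.95 + 380 @ $13.60 + 335 @ $11.75 + 132 @ $11.75 = $15,470.90
Ending inventory: 226 @ $11.75 + 323 @ $14.65 + 101 @ $12.65 = $8,665.10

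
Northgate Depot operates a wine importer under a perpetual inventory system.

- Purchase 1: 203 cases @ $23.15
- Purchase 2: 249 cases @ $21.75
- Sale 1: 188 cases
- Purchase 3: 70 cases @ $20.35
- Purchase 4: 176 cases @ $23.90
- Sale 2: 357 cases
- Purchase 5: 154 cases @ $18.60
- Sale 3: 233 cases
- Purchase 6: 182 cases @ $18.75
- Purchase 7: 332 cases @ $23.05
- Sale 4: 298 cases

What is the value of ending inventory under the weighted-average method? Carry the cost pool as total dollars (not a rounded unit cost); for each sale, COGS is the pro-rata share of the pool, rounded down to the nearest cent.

Ending inventory = $6,209.34

After Purchase 1: 203 on hand, pool $4,699.45 (≈ $23.1500 each)
After Purchase 2: 452 on hand, pool $10,115.20 (≈ $22.3788 each)
Sale 1, sell 188: 188/452 × $10,115.20 → $4,207.20
After Purchase 3: 334 on hand, pool $7,332.50 (≈ $21.9536 each)
After Purchase 4: 510 on hand, pool $11,538.90 (≈ $22.6253 each)
Sale 2, sell 357: 357/510 × $11,538.90 → $8,077.23
After Purchase 5: 307 on hand, pool $6,326.07 (≈ $20.6061 each)
Sale 3, sell 233: 233/307 × $6,326.07 → $4,801.21
After Purchase 6: 256 on hand, pool $4,937.36 (≈ $19.2866 each)
After Purchase 7: 588 on hand, pool $12,589.96 (≈ $21.4115 each)
Sale 4, sell 298: 298/588 × $12,589.96 → $6,380.62
Total COGS = $4,207.20 + $8,077.23 + $4,801.21 + $6,380.62 = $23,466.26
Ending inventory (cost pool remaining) = $6,209.34
Check: goods available $29,675.60 = COGS $23,466.26 + ending $6,209.34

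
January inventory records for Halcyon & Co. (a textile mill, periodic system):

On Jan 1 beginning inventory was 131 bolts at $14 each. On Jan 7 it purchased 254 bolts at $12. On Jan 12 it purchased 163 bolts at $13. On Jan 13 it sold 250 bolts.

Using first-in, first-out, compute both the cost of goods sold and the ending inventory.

COGS = $3,262; ending inventory = $3,739

Jan 13, 250 sold [FIFO — oldest first]: 131 @ $14 + 119 @ $12 = $3,262
Ending inventory: 135 @ $12 + 163 @ $13 = $3,739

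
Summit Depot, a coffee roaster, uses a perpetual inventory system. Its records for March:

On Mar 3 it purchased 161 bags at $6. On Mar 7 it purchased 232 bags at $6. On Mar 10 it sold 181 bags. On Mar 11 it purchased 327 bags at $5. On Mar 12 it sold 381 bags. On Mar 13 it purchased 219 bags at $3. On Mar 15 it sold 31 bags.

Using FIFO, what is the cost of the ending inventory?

Ending inventory = $1,292

Mar 10, 181 sold [FIFO — oldest first]: 161 @ $6 + 20 @ $6 = $1,086
Mar 12, 381 sold [FIFO — oldest first]: 212 @ $6 + 169 @ $5 = $2,117
Mar 15, 31 sold [FIFO — oldest first]: 31 @ $5 = $155
Total COGS = $1,086 + $2,117 + $155 = $3,358
Ending inventory: 127 @ $5 + 219 @ $3 = $1,292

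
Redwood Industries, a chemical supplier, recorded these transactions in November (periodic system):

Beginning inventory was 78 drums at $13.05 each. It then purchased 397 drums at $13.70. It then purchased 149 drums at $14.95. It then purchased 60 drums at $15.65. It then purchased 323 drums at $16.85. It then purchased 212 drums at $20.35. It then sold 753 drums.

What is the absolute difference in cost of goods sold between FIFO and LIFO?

FIFO COGS: 78 @ $13.05 + 397 @ $13.70 + 149 @ $14.95 + 60 @ $15.65 + 69 @ $16.85 = $10,786.00
LIFO COGS: 212 @ $20.35 + 323 @ $16.85 + 60 @ $15.65 + 149 @ $14.95 + 9 @ $13.70 = $13,046.60
Difference = |$10,786.00 − $13,046.60| = $2,260.60

$2,260.60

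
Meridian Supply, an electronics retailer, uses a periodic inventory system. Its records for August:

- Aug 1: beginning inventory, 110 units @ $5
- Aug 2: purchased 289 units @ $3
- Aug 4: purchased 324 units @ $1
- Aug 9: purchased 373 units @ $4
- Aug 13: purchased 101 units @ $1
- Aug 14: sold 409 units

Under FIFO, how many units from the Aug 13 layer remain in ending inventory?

Aug 14, 409 sold [FIFO — oldest first]: 110 @ $5 + 289 @ $3 + 10 @ $1 = $1,427
Ending inventory: 314 @ $1 + 373 @ $4 + 101 @ $1 = $1,907

101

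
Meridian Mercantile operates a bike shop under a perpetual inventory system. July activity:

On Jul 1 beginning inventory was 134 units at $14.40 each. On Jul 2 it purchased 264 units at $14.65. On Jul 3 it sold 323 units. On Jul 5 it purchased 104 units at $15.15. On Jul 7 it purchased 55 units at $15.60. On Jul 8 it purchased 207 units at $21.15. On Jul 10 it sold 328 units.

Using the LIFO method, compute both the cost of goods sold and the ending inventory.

COGS = $10,953.15; ending inventory = $1,655.70

Jul 3, 323 sold [LIFO — newest first]: 264 @ $14.65 + 59 @ $14.40 = $4,717.20
Jul 10, 328 sold [LIFO — newest first]: 207 @ $21.15 + 55 @ $15.60 + 66 @ $15.15 = $6,235.95
Total COGS = $4,717.20 + $6,235.95 = $10,953.15
Ending inventory: 75 @ $14.40 + 38 @ $15.15 = $1,655.70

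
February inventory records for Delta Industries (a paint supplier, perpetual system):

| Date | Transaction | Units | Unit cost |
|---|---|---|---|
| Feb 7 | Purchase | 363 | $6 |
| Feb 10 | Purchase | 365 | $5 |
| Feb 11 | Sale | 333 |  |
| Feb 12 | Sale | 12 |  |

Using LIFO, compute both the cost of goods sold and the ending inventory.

COGS = $1,725; ending inventory = $2,278

Feb 11, 333 sold [LIFO — newest first]: 333 @ $5 = $1,665
Feb 12, 12 sold [LIFO — newest first]: 12 @ $5 = $60
Total COGS = $1,665 + $60 = $1,725
Ending inventory: 363 @ $6 + 20 @ $5 = $2,278
Check: goods available $4,003 = COGS $1,725 + ending $2,278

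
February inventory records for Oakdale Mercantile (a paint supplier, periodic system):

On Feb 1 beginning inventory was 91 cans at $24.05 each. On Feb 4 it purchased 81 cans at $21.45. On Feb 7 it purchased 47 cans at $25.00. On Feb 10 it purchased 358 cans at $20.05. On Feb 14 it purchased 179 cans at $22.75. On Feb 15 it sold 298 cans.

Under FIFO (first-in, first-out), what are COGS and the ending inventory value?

Feb 15, 298 sold [FIFO — oldest first]: 91 @ $24.05 + 81 @ $21.45 + 47 @ $25.00 + 79 @ $20.05 = $6,684.95
Ending inventory: 279 @ $20.05 + 179 @ $22.75 = $9,666.20
Check: goods available $16,351.15 = COGS $6,684.95 + ending $9,666.20

COGS = $6,684.95; ending inventory = $9,666.20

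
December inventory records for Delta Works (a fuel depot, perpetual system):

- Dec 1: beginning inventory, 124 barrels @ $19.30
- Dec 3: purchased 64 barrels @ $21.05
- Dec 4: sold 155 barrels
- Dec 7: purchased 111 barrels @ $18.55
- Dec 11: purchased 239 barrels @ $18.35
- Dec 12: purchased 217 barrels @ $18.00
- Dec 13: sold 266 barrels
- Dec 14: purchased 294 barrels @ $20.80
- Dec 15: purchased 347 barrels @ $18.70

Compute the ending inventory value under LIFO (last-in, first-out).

Ending inventory = $18,786.55

Dec 4, 155 sold [LIFO — newest first]: 64 @ $21.05 + 91 @ $19.30 = $3,103.50
Dec 13, 266 sold [LIFO — newest first]: 217 @ $18.00 + 49 @ $18.35 = $4,805.15
Total COGS = $3,103.50 + $4,805.15 = $7,908.65
Ending inventory: 33 @ $19.30 + 111 @ $18.55 + 190 @ $18.35 + 294 @ $20.80 + 347 @ $18.70 = $18,786.55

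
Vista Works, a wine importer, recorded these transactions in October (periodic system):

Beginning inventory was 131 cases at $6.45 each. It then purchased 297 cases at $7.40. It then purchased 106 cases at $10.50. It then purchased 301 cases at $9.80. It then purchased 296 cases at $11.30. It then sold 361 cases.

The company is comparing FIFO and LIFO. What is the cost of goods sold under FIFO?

COGS = $2,546.95

FIFO COGS: 131 @ $6.45 + 230 @ $7.40 = $2,546.95
LIFO COGS: 296 @ $11.30 + 65 @ $9.80 = $3,981.80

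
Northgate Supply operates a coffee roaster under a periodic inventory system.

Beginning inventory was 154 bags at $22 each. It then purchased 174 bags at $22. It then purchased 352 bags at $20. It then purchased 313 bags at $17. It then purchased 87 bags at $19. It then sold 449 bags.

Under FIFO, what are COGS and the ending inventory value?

COGS = $9,636; ending inventory = $11,594

Sale 1 (449) [FIFO — oldest first]: 154 @ $22 + 174 @ $22 + 121 @ $20 = $9,636
Ending inventory: 231 @ $20 + 313 @ $17 + 87 @ $19 = $11,594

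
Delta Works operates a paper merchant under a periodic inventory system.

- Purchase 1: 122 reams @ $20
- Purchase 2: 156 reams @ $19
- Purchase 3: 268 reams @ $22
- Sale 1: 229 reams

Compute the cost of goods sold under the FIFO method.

COGS = $4,473

Sale 1 (229) [FIFO — oldest first]: 122 @ $20 + 107 @ $19 = $4,473
Ending inventory: 49 @ $19 + 268 @ $22 = $6,827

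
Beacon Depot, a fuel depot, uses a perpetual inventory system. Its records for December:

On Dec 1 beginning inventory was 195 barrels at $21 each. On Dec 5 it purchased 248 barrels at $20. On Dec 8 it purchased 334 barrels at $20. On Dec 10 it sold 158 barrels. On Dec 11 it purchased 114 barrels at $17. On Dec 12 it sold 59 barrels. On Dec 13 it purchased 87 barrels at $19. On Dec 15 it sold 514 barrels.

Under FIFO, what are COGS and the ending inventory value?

COGS = $14,815; ending inventory = $4,511

Dec 10, 158 sold [FIFO — oldest first]: 158 @ $21 = $3,318
Dec 12, 59 sold [FIFO — oldest first]: 37 @ $21 + 22 @ $20 = $1,217
Dec 15, 514 sold [FIFO — oldest first]: 226 @ $20 + 288 @ $20 = $10,280
Total COGS = $3,318 + $1,217 + $10,280 = $14,815
Ending inventory: 46 @ $20 + 114 @ $17 + 87 @ $19 = $4,511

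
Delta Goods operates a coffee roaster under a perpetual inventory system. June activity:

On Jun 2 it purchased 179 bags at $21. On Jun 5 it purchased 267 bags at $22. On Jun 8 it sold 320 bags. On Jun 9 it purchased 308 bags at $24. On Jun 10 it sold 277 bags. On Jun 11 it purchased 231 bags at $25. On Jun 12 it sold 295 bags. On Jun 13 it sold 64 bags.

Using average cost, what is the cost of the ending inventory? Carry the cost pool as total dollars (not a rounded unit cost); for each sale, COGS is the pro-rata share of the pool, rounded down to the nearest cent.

After Jun 2: 179 on hand, pool $3,759.00 (≈ $21.0000 each)
After Jun 5: 446 on hand, pool $9,633.00 (≈ $21.5987 each)
Jun 8, sell 320: 320/446 × $9,633.00 → $6,911.56
After Jun 9: 434 on hand, pool $10,113.44 (≈ $23.3029 each)
Jun 10, sell 277: 277/434 × $10,113.44 → $6,454.89
After Jun 11: 388 on hand, pool $9,433.55 (≈ $24.3133 each)
Jun 12, sell 295: 295/388 × $9,433.55 → $7,172.41
Jun 13, sell 64: 64/93 × $2,261.14 → $1,556.05
Total COGS = $6,911.56 + $6,454.89 + $7,172.41 + $1,556.05 = $22,094.91
Ending inventory (cost pool remaining) = $705.09

Ending inventory = $705.09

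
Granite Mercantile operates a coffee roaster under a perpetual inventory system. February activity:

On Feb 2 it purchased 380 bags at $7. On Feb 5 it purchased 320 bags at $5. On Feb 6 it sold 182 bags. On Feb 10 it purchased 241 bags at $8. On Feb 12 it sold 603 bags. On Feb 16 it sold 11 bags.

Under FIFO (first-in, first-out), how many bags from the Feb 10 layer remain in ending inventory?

Feb 6, 182 sold [FIFO — oldest first]: 182 @ $7 = $1,274
Feb 12, 603 sold [FIFO — oldest first]: 198 @ $7 + 320 @ $5 + 85 @ $8 = $3,666
Feb 16, 11 sold [FIFO — oldest first]: 11 @ $8 = $88
Total COGS = $1,274 + $3,666 + $88 = $5,028
Ending inventory: 145 @ $8 = $1,160
Check: goods available $6,188 = COGS $5,028 + ending $1,160

145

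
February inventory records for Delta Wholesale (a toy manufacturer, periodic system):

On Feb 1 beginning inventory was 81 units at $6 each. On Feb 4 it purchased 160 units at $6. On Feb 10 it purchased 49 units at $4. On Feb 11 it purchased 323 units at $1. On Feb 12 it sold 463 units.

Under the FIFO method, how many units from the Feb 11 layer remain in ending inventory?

150

Feb 12, 463 sold [FIFO — oldest first]: 81 @ $6 + 160 @ $6 + 49 @ $4 + 173 @ $1 = $1,815
Ending inventory: 150 @ $1 = $150
Check: goods available $1,965 = COGS $1,815 + ending $150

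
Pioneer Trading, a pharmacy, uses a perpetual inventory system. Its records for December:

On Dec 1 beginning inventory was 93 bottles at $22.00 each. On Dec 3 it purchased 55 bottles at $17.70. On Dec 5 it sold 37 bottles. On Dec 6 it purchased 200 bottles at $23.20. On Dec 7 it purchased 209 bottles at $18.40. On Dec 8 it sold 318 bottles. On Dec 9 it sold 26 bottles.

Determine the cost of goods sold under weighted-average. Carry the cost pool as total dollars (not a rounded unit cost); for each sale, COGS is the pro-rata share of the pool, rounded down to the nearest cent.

After Dec 1: 93 on hand, pool $2,046.00 (≈ $22.0000 each)
After Dec 3: 148 on hand, pool $3,019.50 (≈ $20.4020 each)
Dec 5, sell 37: 37/148 × $3,019.50 → $754.87
After Dec 6: 311 on hand, pool $6,904.63 (≈ $22.2014 each)
After Dec 7: 520 on hand, pool $10,750.23 (≈ $20.6735 each)
Dec 8, sell 318: 318/520 × $10,750.23 → $6,574.17
Dec 9, sell 26: 26/202 × $4,176.06 → $537.51
Total COGS = $754.87 + $6,574.17 + $537.51 = $7,866.55
Ending inventory (cost pool remaining) = $3,638.55

COGS = $7,866.55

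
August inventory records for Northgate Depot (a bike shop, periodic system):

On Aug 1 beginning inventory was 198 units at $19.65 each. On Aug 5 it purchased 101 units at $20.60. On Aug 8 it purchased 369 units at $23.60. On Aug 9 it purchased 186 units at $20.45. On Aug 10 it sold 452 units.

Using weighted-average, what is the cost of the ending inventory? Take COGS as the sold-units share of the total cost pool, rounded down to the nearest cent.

Ending inventory = $8,700.62

Aug 10, sell 452: 452/854 × $18,483.40 → $9,782.78
Ending inventory (cost pool remaining) = $8,700.62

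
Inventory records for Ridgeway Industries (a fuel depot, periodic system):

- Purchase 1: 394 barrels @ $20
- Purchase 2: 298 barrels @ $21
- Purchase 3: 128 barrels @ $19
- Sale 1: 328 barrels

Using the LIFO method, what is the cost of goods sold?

COGS = $6,632

Sale 1 (328) [LIFO — newest first]: 128 @ $19 + 200 @ $21 = $6,632
Ending inventory: 394 @ $20 + 98 @ $21 = $9,938
Check: goods available $16,570 = COGS $6,632 + ending $9,938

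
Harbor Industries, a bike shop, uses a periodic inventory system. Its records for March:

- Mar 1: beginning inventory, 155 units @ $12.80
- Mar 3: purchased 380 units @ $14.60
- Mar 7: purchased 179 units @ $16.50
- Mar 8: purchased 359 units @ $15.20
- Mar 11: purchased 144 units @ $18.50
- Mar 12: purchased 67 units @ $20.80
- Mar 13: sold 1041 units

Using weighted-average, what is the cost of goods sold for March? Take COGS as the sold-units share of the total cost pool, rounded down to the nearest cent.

COGS = $16,214.87

Mar 13, sell 1041: 1041/1284 × $19,999.90 → $16,214.87
Ending inventory (cost pool remaining) = $3,785.03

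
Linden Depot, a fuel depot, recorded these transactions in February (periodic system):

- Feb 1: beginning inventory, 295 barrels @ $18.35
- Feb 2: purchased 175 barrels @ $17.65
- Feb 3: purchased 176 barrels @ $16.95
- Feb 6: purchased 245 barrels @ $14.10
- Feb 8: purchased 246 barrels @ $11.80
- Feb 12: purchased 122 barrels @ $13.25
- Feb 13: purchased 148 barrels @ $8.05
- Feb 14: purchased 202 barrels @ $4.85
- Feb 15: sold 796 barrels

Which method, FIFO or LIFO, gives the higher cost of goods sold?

FIFO

FIFO COGS: 295 @ $18.35 + 175 @ $17.65 + 176 @ $16.95 + 150 @ $14.10 = $13,600.20
LIFO COGS: 202 @ $4.85 + 148 @ $8.05 + 122 @ $13.25 + 246 @ $11.80 + 78 @ $14.10 = $7,790.20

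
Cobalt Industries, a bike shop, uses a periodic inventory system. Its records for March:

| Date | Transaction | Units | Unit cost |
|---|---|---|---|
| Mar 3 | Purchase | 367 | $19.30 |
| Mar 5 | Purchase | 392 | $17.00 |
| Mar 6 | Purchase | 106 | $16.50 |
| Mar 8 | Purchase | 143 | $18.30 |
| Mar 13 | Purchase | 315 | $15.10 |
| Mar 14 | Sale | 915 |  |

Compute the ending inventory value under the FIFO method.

Mar 14, 915 sold [FIFO — oldest first]: 367 @ $19.30 + 392 @ $17.00 + 106 @ $16.50 + 50 @ $18.30 = $16,411.10
Ending inventory: 93 @ $18.30 + 315 @ $15.10 = $6,458.40

Ending inventory = $6,458.40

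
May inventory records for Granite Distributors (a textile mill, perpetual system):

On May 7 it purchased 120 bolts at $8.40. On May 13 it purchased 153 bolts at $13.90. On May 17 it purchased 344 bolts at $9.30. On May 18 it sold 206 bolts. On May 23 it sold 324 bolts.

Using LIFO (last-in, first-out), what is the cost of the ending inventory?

May 18, 206 sold [LIFO — newest first]: 206 @ $9.30 = $1,915.80
May 23, 324 sold [LIFO — newest first]: 138 @ $9.30 + 153 @ $13.90 + 33 @ $8.40 = $3,687.30
Total COGS = $1,915.80 + $3,687.30 = $5,603.10
Ending inventory: 87 @ $8.40 = $730.80
Check: goods available $6,333.90 = COGS $5,603.10 + ending $730.80

Ending inventory = $730.80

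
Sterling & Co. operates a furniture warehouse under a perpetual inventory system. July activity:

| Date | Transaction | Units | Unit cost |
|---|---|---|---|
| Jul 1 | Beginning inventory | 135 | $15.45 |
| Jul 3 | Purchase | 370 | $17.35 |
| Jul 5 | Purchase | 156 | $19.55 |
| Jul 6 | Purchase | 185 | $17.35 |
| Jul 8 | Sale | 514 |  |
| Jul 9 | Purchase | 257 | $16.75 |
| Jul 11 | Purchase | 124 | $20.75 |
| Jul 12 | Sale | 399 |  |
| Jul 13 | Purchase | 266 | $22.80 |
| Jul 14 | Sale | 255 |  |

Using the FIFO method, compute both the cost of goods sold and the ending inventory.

COGS = $20,418.30; ending inventory = $7,289.05

Jul 8, 514 sold [FIFO — oldest first]: 135 @ $15.45 + 370 @ $17.35 + 9 @ $19.55 = $8,681.20
Jul 12, 399 sold [FIFO — oldest first]: 147 @ $19.55 + 185 @ $17.35 + 67 @ $16.75 = $7,205.85
Jul 14, 255 sold [FIFO — oldest first]: 190 @ $16.75 + 65 @ $20.75 = $4,531.25
Total COGS = $8,681.20 + $7,205.85 + $4,531.25 = $20,418.30
Ending inventory: 59 @ $20.75 + 266 @ $22.80 = $7,289.05
Check: goods available $27,707.35 = COGS $20,418.30 + ending $7,289.05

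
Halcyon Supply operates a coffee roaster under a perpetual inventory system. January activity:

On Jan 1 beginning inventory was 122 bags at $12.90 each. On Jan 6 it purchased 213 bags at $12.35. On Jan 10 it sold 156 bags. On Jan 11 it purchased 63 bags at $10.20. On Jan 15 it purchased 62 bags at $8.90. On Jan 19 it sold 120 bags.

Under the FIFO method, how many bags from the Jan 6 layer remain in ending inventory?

59

Jan 10, 156 sold [FIFO — oldest first]: 122 @ $12.90 + 34 @ $12.35 = $1,993.70
Jan 19, 120 sold [FIFO — oldest first]: 120 @ $12.35 = $1,482.00
Total COGS = $1,993.70 + $1,482.00 = $3,475.70
Ending inventory: 59 @ $12.35 + 63 @ $10.20 + 62 @ $8.90 = $1,923.05
Check: goods available $5,398.75 = COGS $3,475.70 + ending $1,923.05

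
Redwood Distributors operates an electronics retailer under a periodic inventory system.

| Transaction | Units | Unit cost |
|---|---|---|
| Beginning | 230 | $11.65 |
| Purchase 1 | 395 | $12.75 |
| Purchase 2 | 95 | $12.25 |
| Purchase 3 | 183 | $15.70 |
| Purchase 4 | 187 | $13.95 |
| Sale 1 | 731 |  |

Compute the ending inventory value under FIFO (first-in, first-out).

Sale 1 (731) [FIFO — oldest first]: 230 @ $11.65 + 395 @ $12.75 + 95 @ $12.25 + 11 @ $15.70 = $9,052.20
Ending inventory: 172 @ $15.70 + 187 @ $13.95 = $5,309.05

Ending inventory = $5,309.05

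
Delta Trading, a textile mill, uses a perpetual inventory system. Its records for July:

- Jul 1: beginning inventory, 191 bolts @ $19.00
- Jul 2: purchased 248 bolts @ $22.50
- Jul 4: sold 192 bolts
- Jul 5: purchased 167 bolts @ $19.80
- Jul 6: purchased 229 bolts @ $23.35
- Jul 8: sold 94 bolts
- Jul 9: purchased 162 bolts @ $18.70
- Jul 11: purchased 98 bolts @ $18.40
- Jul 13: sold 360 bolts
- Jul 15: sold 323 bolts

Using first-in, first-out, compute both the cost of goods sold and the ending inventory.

Jul 4, 192 sold [FIFO — oldest first]: 191 @ $19.00 + 1 @ $22.50 = $3,651.50
Jul 8, 94 sold [FIFO — oldest first]: 94 @ $22.50 = $2,115.00
Jul 13, 360 sold [FIFO — oldest first]: 153 @ $22.50 + 167 @ $19.80 + 40 @ $23.35 = $7,683.10
Jul 15, 323 sold [FIFO — oldest first]: 189 @ $23.35 + 134 @ $18.70 = $6,918.95
Total COGS = $3,651.50 + $2,115.00 + $7,683.10 + $6,918.95 = $20,368.55
Ending inventory: 28 @ $18.70 + 98 @ $18.40 = $2,326.80

COGS = $20,368.55; ending inventory = $2,326.80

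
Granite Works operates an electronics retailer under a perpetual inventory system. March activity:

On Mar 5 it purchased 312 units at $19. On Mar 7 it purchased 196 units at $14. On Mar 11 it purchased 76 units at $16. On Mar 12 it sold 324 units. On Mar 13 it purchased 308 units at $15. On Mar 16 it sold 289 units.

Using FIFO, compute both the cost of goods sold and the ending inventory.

COGS = $10,323; ending inventory = $4,185

Mar 12, 324 sold [FIFO — oldest first]: 312 @ $19 + 12 @ $14 = $6,096
Mar 16, 289 sold [FIFO — oldest first]: 184 @ $14 + 76 @ $16 + 29 @ $15 = $4,227
Total COGS = $6,096 + $4,227 = $10,323
Ending inventory: 279 @ $15 = $4,185
Check: goods available $14,508 = COGS $10,323 + ending $4,185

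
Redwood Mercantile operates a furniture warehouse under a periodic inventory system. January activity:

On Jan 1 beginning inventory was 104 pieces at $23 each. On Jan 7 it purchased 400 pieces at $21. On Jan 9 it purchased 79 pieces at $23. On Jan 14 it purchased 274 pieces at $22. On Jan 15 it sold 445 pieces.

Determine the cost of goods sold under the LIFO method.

Jan 15, 445 sold [LIFO — newest first]: 274 @ $22 + 79 @ $23 + 92 @ $21 = $9,777
Ending inventory: 104 @ $23 + 308 @ $21 = $8,860
Check: goods available $18,637 = COGS $9,777 + ending $8,860

COGS = $9,777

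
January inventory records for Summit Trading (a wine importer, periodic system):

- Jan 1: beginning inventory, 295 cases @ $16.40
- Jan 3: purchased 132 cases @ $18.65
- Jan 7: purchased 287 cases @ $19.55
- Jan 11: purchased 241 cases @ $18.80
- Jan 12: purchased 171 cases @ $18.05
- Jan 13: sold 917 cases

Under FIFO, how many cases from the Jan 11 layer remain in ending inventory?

Jan 13, 917 sold [FIFO — oldest first]: 295 @ $16.40 + 132 @ $18.65 + 287 @ $19.55 + 203 @ $18.80 = $16,727.05
Ending inventory: 38 @ $18.80 + 171 @ $18.05 = $3,800.95

38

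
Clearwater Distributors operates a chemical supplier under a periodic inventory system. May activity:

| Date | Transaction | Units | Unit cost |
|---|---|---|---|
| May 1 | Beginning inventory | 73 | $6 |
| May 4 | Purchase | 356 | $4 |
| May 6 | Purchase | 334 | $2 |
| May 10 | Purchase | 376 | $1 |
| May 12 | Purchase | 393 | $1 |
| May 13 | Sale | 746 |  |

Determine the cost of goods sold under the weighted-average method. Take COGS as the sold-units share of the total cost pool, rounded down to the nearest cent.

COGS = $1,606.43

May 13, sell 746: 746/1532 × $3,299.00 → $1,606.43
Ending inventory (cost pool remaining) = $1,692.57
Check: goods available $3,299.00 = COGS $1,606.43 + ending $1,692.57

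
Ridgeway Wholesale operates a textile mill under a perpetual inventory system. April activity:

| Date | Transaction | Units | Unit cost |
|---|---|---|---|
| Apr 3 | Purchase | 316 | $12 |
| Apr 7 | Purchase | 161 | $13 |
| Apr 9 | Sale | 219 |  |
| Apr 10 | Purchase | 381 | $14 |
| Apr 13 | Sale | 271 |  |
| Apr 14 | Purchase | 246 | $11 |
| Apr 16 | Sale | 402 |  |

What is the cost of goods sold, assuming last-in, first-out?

COGS = $11,381

Apr 9, 219 sold [LIFO — newest first]: 161 @ $13 + 58 @ $12 = $2,789
Apr 13, 271 sold [LIFO — newest first]: 271 @ $14 = $3,794
Apr 16, 402 sold [LIFO — newest first]: 246 @ $11 + 110 @ $14 + 46 @ $12 = $4,798
Total COGS = $2,789 + $3,794 + $4,798 = $11,381
Ending inventory: 212 @ $12 = $2,544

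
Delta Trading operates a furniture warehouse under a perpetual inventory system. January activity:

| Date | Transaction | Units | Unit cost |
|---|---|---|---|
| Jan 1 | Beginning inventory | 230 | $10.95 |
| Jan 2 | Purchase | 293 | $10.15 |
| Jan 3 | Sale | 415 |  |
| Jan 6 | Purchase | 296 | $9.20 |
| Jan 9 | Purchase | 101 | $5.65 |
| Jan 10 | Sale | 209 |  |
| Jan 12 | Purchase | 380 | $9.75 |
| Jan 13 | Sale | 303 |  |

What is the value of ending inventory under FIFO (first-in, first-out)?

Jan 3, 415 sold [FIFO — oldest first]: 230 @ $10.95 + 185 @ $10.15 = $4,396.25
Jan 10, 209 sold [FIFO — oldest first]: 108 @ $10.15 + 101 @ $9.20 = $2,025.40
Jan 13, 303 sold [FIFO — oldest first]: 195 @ $9.20 + 101 @ $5.65 + 7 @ $9.75 = $2,432.90
Total COGS = $4,396.25 + $2,025.40 + $2,432.90 = $8,854.55
Ending inventory: 373 @ $9.75 = $3,636.75

Ending inventory = $3,636.75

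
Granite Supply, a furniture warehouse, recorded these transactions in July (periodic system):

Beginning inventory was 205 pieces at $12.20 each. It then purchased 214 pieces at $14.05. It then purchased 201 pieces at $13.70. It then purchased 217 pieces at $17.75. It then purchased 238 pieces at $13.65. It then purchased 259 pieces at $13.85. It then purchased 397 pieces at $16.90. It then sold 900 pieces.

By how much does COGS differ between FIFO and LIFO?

FIFO COGS: 205 @ $12.20 + 214 @ $14.05 + 201 @ $13.70 + 217 @ $17.75 + 63 @ $13.65 = $12,973.10
LIFO COGS: 397 @ $16.90 + 259 @ $13.85 + 238 @ $13.65 + 6 @ $17.75 = $13,651.65
Difference = |$12,973.10 − $13,651.65| = $678.55

$678.55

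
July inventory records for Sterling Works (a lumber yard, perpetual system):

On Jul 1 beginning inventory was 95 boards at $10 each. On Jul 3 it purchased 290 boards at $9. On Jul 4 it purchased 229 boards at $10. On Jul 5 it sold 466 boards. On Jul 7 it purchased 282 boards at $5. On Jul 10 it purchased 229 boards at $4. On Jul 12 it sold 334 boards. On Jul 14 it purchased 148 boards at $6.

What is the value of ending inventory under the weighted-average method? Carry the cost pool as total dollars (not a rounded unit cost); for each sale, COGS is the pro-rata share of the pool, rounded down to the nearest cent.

After Jul 1: 95 on hand, pool $950.00 (≈ $10.0000 each)
After Jul 3: 385 on hand, pool $3,560.00 (≈ $9.2468 each)
After Jul 4: 614 on hand, pool $5,850.00 (≈ $9.5277 each)
Jul 5, sell 466: 466/614 × $5,850.00 → $4,439.90
After Jul 7: 430 on hand, pool $2,820.10 (≈ $6.5584 each)
After Jul 10: 659 on hand, pool $3,736.10 (≈ $5.6693 each)
Jul 12, sell 334: 334/659 × $3,736.10 → $1,893.56
After Jul 14: 473 on hand, pool $2,730.54 (≈ $5.7728 each)
Total COGS = $4,439.90 + $1,893.56 = $6,333.46
Ending inventory (cost pool remaining) = $2,730.54
Check: goods available $9,064.00 = COGS $6,333.46 + ending $2,730.54

Ending inventory = $2,730.54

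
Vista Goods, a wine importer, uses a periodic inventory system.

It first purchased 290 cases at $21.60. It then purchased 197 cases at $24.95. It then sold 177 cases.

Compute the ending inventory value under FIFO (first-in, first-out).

Ending inventory = $7,355.95

Sale 1 (177) [FIFO — oldest first]: 177 @ $21.60 = $3,823.20
Ending inventory: 113 @ $21.60 + 197 @ $24.95 = $7,355.95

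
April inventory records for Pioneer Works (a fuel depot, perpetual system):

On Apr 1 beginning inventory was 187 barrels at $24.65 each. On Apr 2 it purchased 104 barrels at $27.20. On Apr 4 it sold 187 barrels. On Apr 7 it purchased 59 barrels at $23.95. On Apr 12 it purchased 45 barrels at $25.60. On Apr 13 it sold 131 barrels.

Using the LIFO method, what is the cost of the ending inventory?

Ending inventory = $1,898.05

Apr 4, 187 sold [LIFO — newest first]: 104 @ $27.20 + 83 @ $24.65 = $4,874.75
Apr 13, 131 sold [LIFO — newest first]: 45 @ $25.60 + 59 @ $23.95 + 27 @ $24.65 = $3,230.60
Total COGS = $4,874.75 + $3,230.60 = $8,105.35
Ending inventory: 77 @ $24.65 = $1,898.05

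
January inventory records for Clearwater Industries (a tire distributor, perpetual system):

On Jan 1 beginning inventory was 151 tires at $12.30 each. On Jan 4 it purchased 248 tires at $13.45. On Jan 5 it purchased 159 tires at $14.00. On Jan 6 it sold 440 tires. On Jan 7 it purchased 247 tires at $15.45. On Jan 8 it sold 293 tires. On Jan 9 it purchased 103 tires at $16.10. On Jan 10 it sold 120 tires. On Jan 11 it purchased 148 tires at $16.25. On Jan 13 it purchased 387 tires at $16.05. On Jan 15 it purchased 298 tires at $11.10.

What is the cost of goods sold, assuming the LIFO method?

COGS = $12,216.85

Jan 6, 440 sold [LIFO — newest first]: 159 @ $14.00 + 248 @ $13.45 + 33 @ $12.30 = $5,967.50
Jan 8, 293 sold [LIFO — newest first]: 247 @ $15.45 + 46 @ $12.30 = $4,381.95
Jan 10, 120 sold [LIFO — newest first]: 103 @ $16.10 + 17 @ $12.30 = $1,867.40
Total COGS = $5,967.50 + $4,381.95 + $1,867.40 = $12,216.85
Ending inventory: 55 @ $12.30 + 148 @ $16.25 + 387 @ $16.05 + 298 @ $11.10 = $12,600.65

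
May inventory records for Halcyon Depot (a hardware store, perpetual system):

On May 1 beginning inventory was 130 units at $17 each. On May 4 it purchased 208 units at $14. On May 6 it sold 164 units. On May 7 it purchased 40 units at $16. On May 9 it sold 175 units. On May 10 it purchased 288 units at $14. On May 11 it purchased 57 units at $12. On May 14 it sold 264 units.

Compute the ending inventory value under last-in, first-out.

May 6, 164 sold [LIFO — newest first]: 164 @ $14 = $2,296
May 9, 175 sold [LIFO — newest first]: 40 @ $16 + 44 @ $14 + 91 @ $17 = $2,803
May 14, 264 sold [LIFO — newest first]: 57 @ $12 + 207 @ $14 = $3,582
Total COGS = $2,296 + $2,803 + $3,582 = $8,681
Ending inventory: 39 @ $17 + 81 @ $14 = $1,797

Ending inventory = $1,797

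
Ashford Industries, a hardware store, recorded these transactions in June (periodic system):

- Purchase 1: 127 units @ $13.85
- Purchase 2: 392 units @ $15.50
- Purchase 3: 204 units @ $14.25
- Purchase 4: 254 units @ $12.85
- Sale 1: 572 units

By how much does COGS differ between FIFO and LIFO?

$652.30

FIFO COGS: 127 @ $13.85 + 392 @ $15.50 + 53 @ $14.25 = $8,590.20
LIFO COGS: 254 @ $12.85 + 204 @ $14.25 + 114 @ $15.50 = $7,937.90
Difference = |$8,590.20 − $7,937.90| = $652.30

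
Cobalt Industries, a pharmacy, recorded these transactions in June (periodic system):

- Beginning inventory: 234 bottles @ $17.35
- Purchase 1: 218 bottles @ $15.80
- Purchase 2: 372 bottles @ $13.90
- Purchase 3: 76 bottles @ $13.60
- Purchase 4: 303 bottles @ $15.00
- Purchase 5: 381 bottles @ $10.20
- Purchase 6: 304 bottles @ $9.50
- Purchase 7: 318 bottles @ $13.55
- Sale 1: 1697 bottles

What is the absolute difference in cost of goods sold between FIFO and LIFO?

FIFO COGS: 234 @ $17.35 + 218 @ $15.80 + 372 @ $13.90 + 76 @ $13.60 + 303 @ $15.00 + 381 @ $10.20 + 113 @ $9.50 = $23,213.40
LIFO COGS: 318 @ $13.55 + 304 @ $9.50 + 381 @ $10.20 + 303 @ $15.00 + 76 @ $13.60 + 315 @ $13.90 = $21,040.20
Difference = |$23,213.40 − $21,040.20| = $2,173.20

$2,173.20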